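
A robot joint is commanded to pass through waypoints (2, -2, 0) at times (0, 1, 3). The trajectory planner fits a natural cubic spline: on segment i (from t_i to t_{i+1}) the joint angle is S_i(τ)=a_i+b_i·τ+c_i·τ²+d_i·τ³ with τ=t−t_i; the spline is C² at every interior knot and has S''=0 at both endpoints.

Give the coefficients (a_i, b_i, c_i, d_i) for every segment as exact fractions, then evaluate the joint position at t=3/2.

Δ: Δ0=-4, Δ1=1
row 1: diag=6, rhs=30; c'=1/3, d'=5
back: M1=5
M: M0=0, M1=5, M2=0
seg 0: a=2, c=M0/2=0, d=(M1−M0)/(6·1)=5/6, b=Δ0−h0·(2M0+M1)/6=-29/6
seg 1: a=-2, c=M1/2=5/2, d=(M2−M1)/(6·2)=-5/12, b=Δ1−h1·(2M1+M2)/6=-7/3
t_q=3/2 → seg 1, τ=1/2; S=-2+-7/3·τ+5/2·τ²+-5/12·τ³=-83/32

  seg 0: a=2 b=-29/6 c=0 d=5/6
  seg 1: a=-2 b=-7/3 c=5/2 d=-5/12
S(3/2) = -83/32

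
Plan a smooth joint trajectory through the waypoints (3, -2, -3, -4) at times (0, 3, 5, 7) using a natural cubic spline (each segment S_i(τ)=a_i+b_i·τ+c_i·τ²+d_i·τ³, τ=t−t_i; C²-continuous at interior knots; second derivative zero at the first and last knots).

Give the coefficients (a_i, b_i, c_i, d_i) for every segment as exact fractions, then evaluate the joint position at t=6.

Δ: Δ0=-5/3, Δ1=-1/2, Δ2=-1/2
row 1: diag=10, rhs=7; c'=1/5, d'=7/10
row 2: denom=8−2·1/5=38/5; d'=(0−2·7/10)/(38/5)=-7/38
back: M2=-7/38
back: M1=7/10−1/5·-7/38=14/19
M: M0=0, M1=14/19, M2=-7/38, M3=0
seg 0: a=3, c=M0/2=0, d=(M1−M0)/(6·3)=7/171, b=Δ0−h0·(2M0+M1)/6=-116/57
seg 1: a=-2, c=M1/2=7/19, d=(M2−M1)/(6·2)=-35/456, b=Δ1−h1·(2M1+M2)/6=-53/57
seg 2: a=-3, c=M2/2=-7/76, d=(M3−M2)/(6·2)=7/456, b=Δ2−h2·(2M2+M3)/6=-43/114
t_q=6 → seg 2, τ=1; S=-3+-43/114·τ+-7/76·τ²+7/456·τ³=-525/152

  seg 0: a=3 b=-116/57 c=0 d=7/171
  seg 1: a=-2 b=-53/57 c=7/19 d=-35/456
  seg 2: a=-3 b=-43/114 c=-7/76 d=7/456
S(6) = -525/152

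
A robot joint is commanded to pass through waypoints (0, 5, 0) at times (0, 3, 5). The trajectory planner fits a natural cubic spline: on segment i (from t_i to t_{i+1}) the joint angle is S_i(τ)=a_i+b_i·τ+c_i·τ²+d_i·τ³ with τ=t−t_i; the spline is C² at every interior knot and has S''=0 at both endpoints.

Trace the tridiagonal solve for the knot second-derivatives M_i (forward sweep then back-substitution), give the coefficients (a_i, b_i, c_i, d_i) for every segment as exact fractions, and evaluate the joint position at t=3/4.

  seg 0: a=0 b=35/12 c=0 d=-5/36
  seg 1: a=5 b=-5/6 c=-5/4 d=5/24
S(3/4) = 545/256

Δ: Δ0=5/3, Δ1=-5/2
row 1: diag=10, rhs=-25; c'=1/5, d'=-5/2
back: M1=-5/2
M: M0=0, M1=-5/2, M2=0
seg 0: a=0, c=M0/2=0, d=(M1−M0)/(6·3)=-5/36, b=Δ0−h0·(2M0+M1)/6=35/12
seg 1: a=5, c=M1/2=-5/4, d=(M2−M1)/(6·2)=5/24, b=Δ1−h1·(2M1+M2)/6=-5/6
t_q=3/4 → seg 0, τ=3/4; S=0+35/12·τ+0·τ²+-5/36·τ³=545/256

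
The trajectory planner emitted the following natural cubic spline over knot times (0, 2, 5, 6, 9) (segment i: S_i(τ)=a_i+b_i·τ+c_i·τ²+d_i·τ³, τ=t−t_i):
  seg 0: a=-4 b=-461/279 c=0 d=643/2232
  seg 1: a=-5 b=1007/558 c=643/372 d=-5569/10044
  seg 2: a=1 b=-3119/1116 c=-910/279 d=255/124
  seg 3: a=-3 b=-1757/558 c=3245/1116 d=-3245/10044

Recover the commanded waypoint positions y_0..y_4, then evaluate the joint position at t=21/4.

y_0=-4 y_1=-5 y_2=1 y_3=-3 y_4=5
S(21/4) = 3085/23808

y_0 = S_0(0) = a_0 = -4
y_1 = S_1(0) = a_1 = -5
y_2 = S_2(0) = a_2 = 1
y_3 = S_3(0) = a_3 = -3
y_4 = S_3(3) = 5
t_q=21/4 is in segment 2 (τ=1/4); S_2(τ)=3085/23808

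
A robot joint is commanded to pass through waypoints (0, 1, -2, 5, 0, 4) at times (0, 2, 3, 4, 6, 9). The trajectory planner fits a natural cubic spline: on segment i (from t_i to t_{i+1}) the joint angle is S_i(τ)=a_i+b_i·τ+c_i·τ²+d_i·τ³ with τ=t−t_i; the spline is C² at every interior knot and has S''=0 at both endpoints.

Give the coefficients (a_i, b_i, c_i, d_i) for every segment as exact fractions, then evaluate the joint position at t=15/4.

Δ: Δ0=1/2, Δ1=-3, Δ2=7, Δ3=-5/2, Δ4=4/3
row 1: diag=6, rhs=-21; c'=1/6, d'=-7/2
row 2: denom=4−1·1/6=23/6; d'=(60−1·-7/2)/(23/6)=381/23
row 3: denom=6−1·6/23=132/23; d'=(-57−1·381/23)/(132/23)=-141/11
row 4: denom=10−2·23/66=307/33; d'=(23−2·-141/11)/(307/33)=1605/307
back: M4=1605/307
back: M3=-141/11−23/66·1605/307=-8989/614
back: M2=381/23−6/23·-8989/614=6258/307
back: M1=-7/2−1/6·6258/307=-4235/614
M: M0=0, M1=-4235/614, M2=6258/307, M3=-8989/614, M4=1605/307, M5=0
seg 0: a=0, c=M0/2=0, d=(M1−M0)/(6·2)=-4235/7368, b=Δ0−h0·(2M0+M1)/6=2578/921
seg 1: a=1, c=M1/2=-4235/1228, d=(M2−M1)/(6·1)=16751/3684, b=Δ1−h1·(2M1+M2)/6=-7549/1842
seg 2: a=-2, c=M2/2=3129/307, d=(M3−M2)/(6·1)=-21505/3684, b=Δ2−h2·(2M2+M3)/6=9745/3684
seg 3: a=5, c=M3/2=-8989/1228, d=(M4−M3)/(6·2)=12199/7368, b=Δ3−h3·(2M3+M4)/6=10163/1842
seg 4: a=0, c=M4/2=1605/614, d=(M5−M4)/(6·3)=-535/1842, b=Δ4−h4·(2M4+M5)/6=-3587/921
t_q=15/4 → seg 2, τ=3/4; S=-2+9745/3684·τ+3129/307·τ²+-21505/3684·τ³=255767/78592

  seg 0: a=0 b=2578/921 c=0 d=-4235/7368
  seg 1: a=1 b=-7549/1842 c=-4235/1228 d=16751/3684
  seg 2: a=-2 b=9745/3684 c=3129/307 d=-21505/3684
  seg 3: a=5 b=10163/1842 c=-8989/1228 d=12199/7368
  seg 4: a=0 b=-3587/921 c=1605/614 d=-535/1842
S(15/4) = 255767/78592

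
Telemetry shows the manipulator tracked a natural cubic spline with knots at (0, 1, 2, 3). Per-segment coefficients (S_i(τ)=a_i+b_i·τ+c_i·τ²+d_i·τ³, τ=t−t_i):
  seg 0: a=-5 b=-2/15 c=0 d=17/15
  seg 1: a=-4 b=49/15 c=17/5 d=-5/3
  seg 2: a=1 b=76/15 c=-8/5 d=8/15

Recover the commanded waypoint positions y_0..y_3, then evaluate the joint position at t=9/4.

y_0=-5 y_1=-4 y_2=1 y_3=5
S(9/4) = 87/40

y_0 = S_0(0) = a_0 = -5
y_1 = S_1(0) = a_1 = -4
y_2 = S_2(0) = a_2 = 1
y_3 = S_2(1) = 5
t_q=9/4 is in segment 2 (τ=1/4); S_2(τ)=87/40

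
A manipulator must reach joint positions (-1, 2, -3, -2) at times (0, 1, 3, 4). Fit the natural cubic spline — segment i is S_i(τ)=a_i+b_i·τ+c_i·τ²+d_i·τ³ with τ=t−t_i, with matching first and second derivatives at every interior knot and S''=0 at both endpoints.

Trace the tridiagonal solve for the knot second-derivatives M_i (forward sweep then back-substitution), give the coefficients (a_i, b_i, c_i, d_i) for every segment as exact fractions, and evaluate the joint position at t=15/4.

  seg 0: a=-1 b=17/4 c=0 d=-5/4
  seg 1: a=2 b=1/2 c=-15/4 d=9/8
  seg 2: a=-3 b=-1 c=3 d=-1
S(15/4) = -159/64

Δ: Δ0=3, Δ1=-5/2, Δ2=1
row 1: diag=6, rhs=-33; c'=1/3, d'=-11/2
row 2: denom=6−2·1/3=16/3; d'=(21−2·-11/2)/(16/3)=6
back: M2=6
back: M1=-11/2−1/3·6=-15/2
M: M0=0, M1=-15/2, M2=6, M3=0
seg 0: a=-1, c=M0/2=0, d=(M1−M0)/(6·1)=-5/4, b=Δ0−h0·(2M0+M1)/6=17/4
seg 1: a=2, c=M1/2=-15/4, d=(M2−M1)/(6·2)=9/8, b=Δ1−h1·(2M1+M2)/6=1/2
seg 2: a=-3, c=M2/2=3, d=(M3−M2)/(6·1)=-1, b=Δ2−h2·(2M2+M3)/6=-1
t_q=15/4 → seg 2, τ=3/4; S=-3+-1·τ+3·τ²+-1·τ³=-159/64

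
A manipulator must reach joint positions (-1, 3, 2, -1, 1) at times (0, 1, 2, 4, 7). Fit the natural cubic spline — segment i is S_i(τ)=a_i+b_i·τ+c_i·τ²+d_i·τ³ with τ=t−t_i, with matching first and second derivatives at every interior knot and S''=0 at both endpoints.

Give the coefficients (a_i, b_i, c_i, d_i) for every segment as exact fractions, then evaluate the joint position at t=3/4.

  seg 0: a=-1 b=1690/321 c=0 d=-406/321
  seg 1: a=3 b=472/321 c=-406/107 d=425/321
  seg 2: a=2 b=-689/321 c=19/107 d=187/2568
  seg 3: a=-1 b=-361/642 c=263/428 d=-263/3852
S(3/4) = 8269/3424

Δ: Δ0=4, Δ1=-1, Δ2=-3/2, Δ3=2/3
row 1: diag=4, rhs=-30; c'=1/4, d'=-15/2
row 2: denom=6−1·1/4=23/4; d'=(-3−1·-15/2)/(23/4)=18/23
row 3: denom=10−2·8/23=214/23; d'=(13−2·18/23)/(214/23)=263/214
back: M3=263/214
back: M2=18/23−8/23·263/214=38/107
back: M1=-15/2−1/4·38/107=-812/107
M: M0=0, M1=-812/107, M2=38/107, M3=263/214, M4=0
seg 0: a=-1, c=M0/2=0, d=(M1−M0)/(6·1)=-406/321, b=Δ0−h0·(2M0+M1)/6=1690/321
seg 1: a=3, c=M1/2=-406/107, d=(M2−M1)/(6·1)=425/321, b=Δ1−h1·(2M1+M2)/6=472/321
seg 2: a=2, c=M2/2=19/107, d=(M3−M2)/(6·2)=187/2568, b=Δ2−h2·(2M2+M3)/6=-689/321
seg 3: a=-1, c=M3/2=263/428, d=(M4−M3)/(6·3)=-263/3852, b=Δ3−h3·(2M3+M4)/6=-361/642
t_q=3/4 → seg 0, τ=3/4; S=-1+1690/321·τ+0·τ²+-406/321·τ³=8269/3424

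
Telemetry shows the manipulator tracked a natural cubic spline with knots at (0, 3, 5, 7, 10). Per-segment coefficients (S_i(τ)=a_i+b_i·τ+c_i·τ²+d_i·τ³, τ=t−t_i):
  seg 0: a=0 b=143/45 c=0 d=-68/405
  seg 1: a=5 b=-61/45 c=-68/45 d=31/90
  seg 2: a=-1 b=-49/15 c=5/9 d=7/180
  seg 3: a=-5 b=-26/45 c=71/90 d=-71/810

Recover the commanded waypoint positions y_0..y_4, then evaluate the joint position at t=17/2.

y_0 = S_0(0) = a_0 = 0
y_1 = S_1(0) = a_1 = 5
y_2 = S_2(0) = a_2 = -1
y_3 = S_3(0) = a_3 = -5
y_4 = S_3(3) = -2
t_q=17/2 is in segment 3 (τ=3/2); S_3(τ)=-351/80

y_0=0 y_1=5 y_2=-1 y_3=-5 y_4=-2
S(17/2) = -351/80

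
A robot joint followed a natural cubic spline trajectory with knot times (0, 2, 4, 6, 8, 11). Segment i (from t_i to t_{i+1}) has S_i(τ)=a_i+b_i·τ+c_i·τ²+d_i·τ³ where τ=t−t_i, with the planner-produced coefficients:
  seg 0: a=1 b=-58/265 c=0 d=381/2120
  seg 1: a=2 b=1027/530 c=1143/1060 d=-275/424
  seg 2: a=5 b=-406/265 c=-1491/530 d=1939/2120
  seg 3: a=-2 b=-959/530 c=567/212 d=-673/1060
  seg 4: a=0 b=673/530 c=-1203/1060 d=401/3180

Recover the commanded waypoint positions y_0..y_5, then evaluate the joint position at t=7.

y_0=1 y_1=2 y_2=5 y_3=-2 y_4=0 y_5=-3
S(7) = -469/265

y_0 = S_0(0) = a_0 = 1
y_1 = S_1(0) = a_1 = 2
y_2 = S_2(0) = a_2 = 5
y_3 = S_3(0) = a_3 = -2
y_4 = S_4(0) = a_4 = 0
y_5 = S_4(3) = -3
t_q=7 is in segment 3 (τ=1); S_3(τ)=-469/265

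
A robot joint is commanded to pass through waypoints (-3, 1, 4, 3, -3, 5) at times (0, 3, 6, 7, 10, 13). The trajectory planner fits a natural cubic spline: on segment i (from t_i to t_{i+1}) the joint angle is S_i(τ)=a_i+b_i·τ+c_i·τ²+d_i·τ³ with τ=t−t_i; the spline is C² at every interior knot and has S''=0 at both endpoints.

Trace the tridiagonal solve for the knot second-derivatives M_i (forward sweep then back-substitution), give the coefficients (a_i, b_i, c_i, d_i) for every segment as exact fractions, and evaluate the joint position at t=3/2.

  seg 0: a=-3 b=1028/825 c=0 d=8/825
  seg 1: a=1 b=1244/825 c=24/275 d=-127/1485
  seg 2: a=4 b=-229/825 c=-563/825 d=-1/25
  seg 3: a=3 b=-1454/825 c=-662/825 d=358/1485
  seg 4: a=-3 b=-56/825 c=376/275 d=-376/2475
S(3/2) = -302/275

Δ: Δ0=4/3, Δ1=1, Δ2=-1, Δ3=-2, Δ4=8/3
row 1: diag=12, rhs=-2; c'=1/4, d'=-1/6
row 2: denom=8−3·1/4=29/4; d'=(-12−3·-1/6)/(29/4)=-46/29
row 3: denom=8−1·4/29=228/29; d'=(-6−1·-46/29)/(228/29)=-32/57
row 4: denom=12−3·29/76=825/76; d'=(28−3·-32/57)/(825/76)=752/275
back: M4=752/275
back: M3=-32/57−29/76·752/275=-1324/825
back: M2=-46/29−4/29·-1324/825=-1126/825
back: M1=-1/6−1/4·-1126/825=48/275
M: M0=0, M1=48/275, M2=-1126/825, M3=-1324/825, M4=752/275, M5=0
seg 0: a=-3, c=M0/2=0, d=(M1−M0)/(6·3)=8/825, b=Δ0−h0·(2M0+M1)/6=1028/825
seg 1: a=1, c=M1/2=24/275, d=(M2−M1)/(6·3)=-127/1485, b=Δ1−h1·(2M1+M2)/6=1244/825
seg 2: a=4, c=M2/2=-563/825, d=(M3−M2)/(6·1)=-1/25, b=Δ2−h2·(2M2+M3)/6=-229/825
seg 3: a=3, c=M3/2=-662/825, d=(M4−M3)/(6·3)=358/1485, b=Δ3−h3·(2M3+M4)/6=-1454/825
seg 4: a=-3, c=M4/2=376/275, d=(M5−M4)/(6·3)=-376/2475, b=Δ4−h4·(2M4+M5)/6=-56/825
t_q=3/2 → seg 0, τ=3/2; S=-3+1028/825·τ+0·τ²+8/825·τ³=-302/275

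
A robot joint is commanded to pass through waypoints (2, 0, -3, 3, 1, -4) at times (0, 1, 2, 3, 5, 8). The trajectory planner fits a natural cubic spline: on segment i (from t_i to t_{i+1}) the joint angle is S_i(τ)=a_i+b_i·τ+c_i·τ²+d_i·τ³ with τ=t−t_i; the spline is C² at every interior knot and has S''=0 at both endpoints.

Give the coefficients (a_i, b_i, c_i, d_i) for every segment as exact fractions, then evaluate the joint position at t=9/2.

Δ: Δ0=-2, Δ1=-3, Δ2=6, Δ3=-1, Δ4=-5/3
row 1: diag=4, rhs=-6; c'=1/4, d'=-3/2
row 2: denom=4−1·1/4=15/4; d'=(54−1·-3/2)/(15/4)=74/5
row 3: denom=6−1·4/15=86/15; d'=(-42−1·74/5)/(86/15)=-426/43
row 4: denom=10−2·15/43=400/43; d'=(-4−2·-426/43)/(400/43)=17/10
back: M4=17/10
back: M3=-426/43−15/43·17/10=-21/2
back: M2=74/5−4/15·-21/2=88/5
back: M1=-3/2−1/4·88/5=-59/10
M: M0=0, M1=-59/10, M2=88/5, M3=-21/2, M4=17/10, M5=0
seg 0: a=2, c=M0/2=0, d=(M1−M0)/(6·1)=-59/60, b=Δ0−h0·(2M0+M1)/6=-61/60
seg 1: a=0, c=M1/2=-59/20, d=(M2−M1)/(6·1)=47/12, b=Δ1−h1·(2M1+M2)/6=-119/30
seg 2: a=-3, c=M2/2=44/5, d=(M3−M2)/(6·1)=-281/60, b=Δ2−h2·(2M2+M3)/6=113/60
seg 3: a=3, c=M3/2=-21/4, d=(M4−M3)/(6·2)=61/60, b=Δ3−h3·(2M3+M4)/6=163/30
seg 4: a=1, c=M4/2=17/20, d=(M5−M4)/(6·3)=-17/180, b=Δ4−h4·(2M4+M5)/6=-101/30
t_q=9/2 → seg 3, τ=3/2; S=3+163/30·τ+-21/4·τ²+61/60·τ³=443/160

  seg 0: a=2 b=-61/60 c=0 d=-59/60
  seg 1: a=0 b=-119/30 c=-59/20 d=47/12
  seg 2: a=-3 b=113/60 c=44/5 d=-281/60
  seg 3: a=3 b=163/30 c=-21/4 d=61/60
  seg 4: a=1 b=-101/30 c=17/20 d=-17/180
S(9/2) = 443/160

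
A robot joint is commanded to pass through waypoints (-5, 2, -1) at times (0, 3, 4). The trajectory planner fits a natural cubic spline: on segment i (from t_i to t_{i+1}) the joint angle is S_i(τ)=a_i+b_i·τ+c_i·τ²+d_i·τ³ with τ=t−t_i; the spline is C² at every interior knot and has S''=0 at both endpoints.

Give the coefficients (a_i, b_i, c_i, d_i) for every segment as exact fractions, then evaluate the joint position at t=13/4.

Δ: Δ0=7/3, Δ1=-3
row 1: diag=8, rhs=-32; c'=1/8, d'=-4
back: M1=-4
M: M0=0, M1=-4, M2=0
seg 0: a=-5, c=M0/2=0, d=(M1−M0)/(6·3)=-2/9, b=Δ0−h0·(2M0+M1)/6=13/3
seg 1: a=2, c=M1/2=-2, d=(M2−M1)/(6·1)=2/3, b=Δ1−h1·(2M1+M2)/6=-5/3
t_q=13/4 → seg 1, τ=1/4; S=2+-5/3·τ+-2·τ²+2/3·τ³=47/32

  seg 0: a=-5 b=13/3 c=0 d=-2/9
  seg 1: a=2 b=-5/3 c=-2 d=2/3
S(13/4) = 47/32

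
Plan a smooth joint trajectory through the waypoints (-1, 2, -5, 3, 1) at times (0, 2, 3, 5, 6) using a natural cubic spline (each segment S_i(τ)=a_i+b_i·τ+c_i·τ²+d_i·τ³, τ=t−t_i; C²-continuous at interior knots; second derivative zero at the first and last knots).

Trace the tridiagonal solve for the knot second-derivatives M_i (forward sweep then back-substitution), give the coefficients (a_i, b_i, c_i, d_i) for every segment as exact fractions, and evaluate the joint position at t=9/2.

  seg 0: a=-1 b=979/186 c=0 d=-175/186
  seg 1: a=2 b=-1121/186 c=-175/31 d=869/186
  seg 2: a=-5 b=-307/93 c=519/62 d=-439/186
  seg 3: a=3 b=173/93 c=-359/62 d=359/186
S(9/2) = 455/496

Δ: Δ0=3/2, Δ1=-7, Δ2=4, Δ3=-2
row 1: diag=6, rhs=-51; c'=1/6, d'=-17/2
row 2: denom=6−1·1/6=35/6; d'=(66−1·-17/2)/(35/6)=447/35
row 3: denom=6−2·12/35=186/35; d'=(-36−2·447/35)/(186/35)=-359/31
back: M3=-359/31
back: M2=447/35−12/35·-359/31=519/31
back: M1=-17/2−1/6·519/31=-350/31
M: M0=0, M1=-350/31, M2=519/31, M3=-359/31, M4=0
seg 0: a=-1, c=M0/2=0, d=(M1−M0)/(6·2)=-175/186, b=Δ0−h0·(2M0+M1)/6=979/186
seg 1: a=2, c=M1/2=-175/31, d=(M2−M1)/(6·1)=869/186, b=Δ1−h1·(2M1+M2)/6=-1121/186
seg 2: a=-5, c=M2/2=519/62, d=(M3−M2)/(6·2)=-439/186, b=Δ2−h2·(2M2+M3)/6=-307/93
seg 3: a=3, c=M3/2=-359/62, d=(M4−M3)/(6·1)=359/186, b=Δ3−h3·(2M3+M4)/6=173/93
t_q=9/2 → seg 2, τ=3/2; S=-5+-307/93·τ+519/62·τ²+-439/186·τ³=455/496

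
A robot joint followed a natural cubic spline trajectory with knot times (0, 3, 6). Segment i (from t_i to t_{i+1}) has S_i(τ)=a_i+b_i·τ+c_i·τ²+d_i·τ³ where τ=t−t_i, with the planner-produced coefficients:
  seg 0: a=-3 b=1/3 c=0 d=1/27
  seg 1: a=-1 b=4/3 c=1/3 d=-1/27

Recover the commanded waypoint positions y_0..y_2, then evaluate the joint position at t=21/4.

y_0 = S_0(0) = a_0 = -3
y_1 = S_1(0) = a_1 = -1
y_2 = S_1(3) = 5
t_q=21/4 is in segment 1 (τ=9/4); S_1(τ)=209/64

y_0=-3 y_1=-1 y_2=5
S(21/4) = 209/64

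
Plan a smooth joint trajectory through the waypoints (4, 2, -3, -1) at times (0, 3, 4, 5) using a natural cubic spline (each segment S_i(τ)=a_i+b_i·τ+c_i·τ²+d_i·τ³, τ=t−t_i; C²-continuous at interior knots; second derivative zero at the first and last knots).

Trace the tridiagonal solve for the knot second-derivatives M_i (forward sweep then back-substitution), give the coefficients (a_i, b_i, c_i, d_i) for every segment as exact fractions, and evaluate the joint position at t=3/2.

Δ: Δ0=-2/3, Δ1=-5, Δ2=2
row 1: diag=8, rhs=-26; c'=1/8, d'=-13/4
row 2: denom=4−1·1/8=31/8; d'=(42−1·-13/4)/(31/8)=362/31
back: M2=362/31
back: M1=-13/4−1/8·362/31=-146/31
M: M0=0, M1=-146/31, M2=362/31, M3=0
seg 0: a=4, c=M0/2=0, d=(M1−M0)/(6·3)=-73/279, b=Δ0−h0·(2M0+M1)/6=157/93
seg 1: a=2, c=M1/2=-73/31, d=(M2−M1)/(6·1)=254/93, b=Δ1−h1·(2M1+M2)/6=-500/93
seg 2: a=-3, c=M2/2=181/31, d=(M3−M2)/(6·1)=-181/93, b=Δ2−h2·(2M2+M3)/6=-176/93
t_q=3/2 → seg 0, τ=3/2; S=4+157/93·τ+0·τ²+-73/279·τ³=1401/248

  seg 0: a=4 b=157/93 c=0 d=-73/279
  seg 1: a=2 b=-500/93 c=-73/31 d=254/93
  seg 2: a=-3 b=-176/93 c=181/31 d=-181/93
S(3/2) = 1401/248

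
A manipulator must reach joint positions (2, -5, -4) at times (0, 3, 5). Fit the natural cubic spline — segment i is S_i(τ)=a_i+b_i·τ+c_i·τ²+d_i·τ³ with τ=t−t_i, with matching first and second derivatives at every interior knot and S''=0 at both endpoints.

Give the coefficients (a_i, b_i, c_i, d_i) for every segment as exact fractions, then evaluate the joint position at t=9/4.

Δ: Δ0=-7/3, Δ1=1/2
row 1: diag=10, rhs=17; c'=1/5, d'=17/10
back: M1=17/10
M: M0=0, M1=17/10, M2=0
seg 0: a=2, c=M0/2=0, d=(M1−M0)/(6·3)=17/180, b=Δ0−h0·(2M0+M1)/6=-191/60
seg 1: a=-5, c=M1/2=17/20, d=(M2−M1)/(6·2)=-17/120, b=Δ1−h1·(2M1+M2)/6=-19/30
t_q=9/4 → seg 0, τ=9/4; S=2+-191/60·τ+0·τ²+17/180·τ³=-5231/1280

  seg 0: a=2 b=-191/60 c=0 d=17/180
  seg 1: a=-5 b=-19/30 c=17/20 d=-17/120
S(9/4) = -5231/1280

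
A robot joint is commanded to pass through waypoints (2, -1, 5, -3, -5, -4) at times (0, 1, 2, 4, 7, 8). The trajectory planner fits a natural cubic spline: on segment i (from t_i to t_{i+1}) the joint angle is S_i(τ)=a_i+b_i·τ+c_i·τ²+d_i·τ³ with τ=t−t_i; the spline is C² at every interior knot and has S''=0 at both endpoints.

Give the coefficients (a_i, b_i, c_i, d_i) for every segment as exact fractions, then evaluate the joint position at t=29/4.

Δ: Δ0=-3, Δ1=6, Δ2=-4, Δ3=-2/3, Δ4=1
row 1: diag=4, rhs=54; c'=1/4, d'=27/2
row 2: denom=6−1·1/4=23/4; d'=(-60−1·27/2)/(23/4)=-294/23
row 3: denom=10−2·8/23=214/23; d'=(20−2·-294/23)/(214/23)=524/107
row 4: denom=8−3·69/214=1505/214; d'=(10−3·524/107)/(1505/214)=-1004/1505
back: M4=-1004/1505
back: M3=524/107−69/214·-1004/1505=7694/1505
back: M2=-294/23−8/23·7694/1505=-21914/1505
back: M1=27/2−1/4·-21914/1505=25796/1505
M: M0=0, M1=25796/1505, M2=-21914/1505, M3=7694/1505, M4=-1004/1505, M5=0
seg 0: a=2, c=M0/2=0, d=(M1−M0)/(6·1)=12898/4515, b=Δ0−h0·(2M0+M1)/6=-26443/4515
seg 1: a=-1, c=M1/2=12898/1505, d=(M2−M1)/(6·1)=-4771/903, b=Δ1−h1·(2M1+M2)/6=12251/4515
seg 2: a=5, c=M2/2=-10957/1505, d=(M3−M2)/(6·2)=7402/4515, b=Δ2−h2·(2M2+M3)/6=2582/645
seg 3: a=-3, c=M3/2=3847/1505, d=(M4−M3)/(6·3)=-4349/13545, b=Δ3−h3·(2M3+M4)/6=-24586/4515
seg 4: a=-5, c=M4/2=-502/1505, d=(M5−M4)/(6·1)=502/4515, b=Δ4−h4·(2M4+M5)/6=5519/4515
t_q=29/4 → seg 4, τ=1/4; S=-5+5519/4515·τ+-502/1505·τ²+502/4515·τ³=-32429/6880

  seg 0: a=2 b=-26443/4515 c=0 d=12898/4515
  seg 1: a=-1 b=12251/4515 c=12898/1505 d=-4771/903
  seg 2: a=5 b=2582/645 c=-10957/1505 d=7402/4515
  seg 3: a=-3 b=-24586/4515 c=3847/1505 d=-4349/13545
  seg 4: a=-5 b=5519/4515 c=-502/1505 d=502/4515
S(29/4) = -32429/6880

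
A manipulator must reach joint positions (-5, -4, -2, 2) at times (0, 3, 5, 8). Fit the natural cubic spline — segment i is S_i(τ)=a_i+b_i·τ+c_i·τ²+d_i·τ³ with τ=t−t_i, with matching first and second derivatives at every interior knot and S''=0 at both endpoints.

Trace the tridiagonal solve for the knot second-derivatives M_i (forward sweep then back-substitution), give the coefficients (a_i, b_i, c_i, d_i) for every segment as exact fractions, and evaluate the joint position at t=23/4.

Δ: Δ0=1/3, Δ1=1, Δ2=4/3
row 1: diag=10, rhs=4; c'=1/5, d'=2/5
row 2: denom=10−2·1/5=48/5; d'=(2−2·2/5)/(48/5)=1/8
back: M2=1/8
back: M1=2/5−1/5·1/8=3/8
M: M0=0, M1=3/8, M2=1/8, M3=0
seg 0: a=-5, c=M0/2=0, d=(M1−M0)/(6·3)=1/48, b=Δ0−h0·(2M0+M1)/6=7/48
seg 1: a=-4, c=M1/2=3/16, d=(M2−M1)/(6·2)=-1/48, b=Δ1−h1·(2M1+M2)/6=17/24
seg 2: a=-2, c=M2/2=1/16, d=(M3−M2)/(6·3)=-1/144, b=Δ2−h2·(2M2+M3)/6=29/24
t_q=23/4 → seg 2, τ=3/4; S=-2+29/24·τ+1/16·τ²+-1/144·τ³=-1087/1024

  seg 0: a=-5 b=7/48 c=0 d=1/48
  seg 1: a=-4 b=17/24 c=3/16 d=-1/48
  seg 2: a=-2 b=29/24 c=1/16 d=-1/144
S(23/4) = -1087/1024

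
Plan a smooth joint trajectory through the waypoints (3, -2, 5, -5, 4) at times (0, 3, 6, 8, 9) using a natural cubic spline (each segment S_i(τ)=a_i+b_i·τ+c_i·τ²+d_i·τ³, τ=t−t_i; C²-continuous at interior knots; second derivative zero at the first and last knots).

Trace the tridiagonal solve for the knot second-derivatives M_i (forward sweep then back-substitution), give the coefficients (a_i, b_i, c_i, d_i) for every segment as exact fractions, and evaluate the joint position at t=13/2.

  seg 0: a=3 b=-1175/309 c=0 d=220/927
  seg 1: a=-2 b=805/309 c=220/103 d=-688/927
  seg 2: a=5 b=-1427/309 c=-468/103 d=1345/618
  seg 3: a=-5 b=1027/309 c=877/103 d=-877/309
S(13/2) = 3011/1648

Δ: Δ0=-5/3, Δ1=7/3, Δ2=-5, Δ3=9
row 1: diag=12, rhs=24; c'=1/4, d'=2
row 2: denom=10−3·1/4=37/4; d'=(-44−3·2)/(37/4)=-200/37
row 3: denom=6−2·8/37=206/37; d'=(84−2·-200/37)/(206/37)=1754/103
back: M3=1754/103
back: M2=-200/37−8/37·1754/103=-936/103
back: M1=2−1/4·-936/103=440/103
M: M0=0, M1=440/103, M2=-936/103, M3=1754/103, M4=0
seg 0: a=3, c=M0/2=0, d=(M1−M0)/(6·3)=220/927, b=Δ0−h0·(2M0+M1)/6=-1175/309
seg 1: a=-2, c=M1/2=220/103, d=(M2−M1)/(6·3)=-688/927, b=Δ1−h1·(2M1+M2)/6=805/309
seg 2: a=5, c=M2/2=-468/103, d=(M3−M2)/(6·2)=1345/618, b=Δ2−h2·(2M2+M3)/6=-1427/309
seg 3: a=-5, c=M3/2=877/103, d=(M4−M3)/(6·1)=-877/309, b=Δ3−h3·(2M3+M4)/6=1027/309
t_q=13/2 → seg 2, τ=1/2; S=5+-1427/309·τ+-468/103·τ²+1345/618·τ³=3011/1648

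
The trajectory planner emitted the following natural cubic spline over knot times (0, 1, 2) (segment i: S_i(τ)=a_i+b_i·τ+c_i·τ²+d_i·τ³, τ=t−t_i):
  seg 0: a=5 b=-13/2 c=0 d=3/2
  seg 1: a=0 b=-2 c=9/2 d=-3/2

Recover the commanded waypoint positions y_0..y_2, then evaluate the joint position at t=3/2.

y_0=5 y_1=0 y_2=1
S(3/2) = -1/16

y_0 = S_0(0) = a_0 = 5
y_1 = S_1(0) = a_1 = 0
y_2 = S_1(1) = 1
t_q=3/2 is in segment 1 (τ=1/2); S_1(τ)=-1/16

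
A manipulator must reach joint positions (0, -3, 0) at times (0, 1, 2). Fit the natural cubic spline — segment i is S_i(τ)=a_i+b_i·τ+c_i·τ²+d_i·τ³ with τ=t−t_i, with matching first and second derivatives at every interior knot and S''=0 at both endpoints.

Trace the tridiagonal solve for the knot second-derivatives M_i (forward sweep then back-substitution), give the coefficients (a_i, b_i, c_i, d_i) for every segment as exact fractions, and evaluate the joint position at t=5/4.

  seg 0: a=0 b=-9/2 c=0 d=3/2
  seg 1: a=-3 b=0 c=9/2 d=-3/2
S(5/4) = -351/128

Δ: Δ0=-3, Δ1=3
row 1: diag=4, rhs=36; c'=1/4, d'=9
back: M1=9
M: M0=0, M1=9, M2=0
seg 0: a=0, c=M0/2=0, d=(M1−M0)/(6·1)=3/2, b=Δ0−h0·(2M0+M1)/6=-9/2
seg 1: a=-3, c=M1/2=9/2, d=(M2−M1)/(6·1)=-3/2, b=Δ1−h1·(2M1+M2)/6=0
t_q=5/4 → seg 1, τ=1/4; S=-3+0·τ+9/2·τ²+-3/2·τ³=-351/128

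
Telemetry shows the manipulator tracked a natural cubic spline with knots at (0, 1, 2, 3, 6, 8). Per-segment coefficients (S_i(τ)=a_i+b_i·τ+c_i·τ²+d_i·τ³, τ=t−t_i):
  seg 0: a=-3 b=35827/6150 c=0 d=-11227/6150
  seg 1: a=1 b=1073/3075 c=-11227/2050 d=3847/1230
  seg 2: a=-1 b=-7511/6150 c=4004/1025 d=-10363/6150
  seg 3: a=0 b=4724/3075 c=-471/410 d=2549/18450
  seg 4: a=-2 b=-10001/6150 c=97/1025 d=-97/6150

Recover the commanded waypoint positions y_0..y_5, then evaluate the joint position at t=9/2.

y_0=-3 y_1=1 y_2=-1 y_3=0 y_4=-2 y_5=-5
S(9/2) = 3049/16400

y_0 = S_0(0) = a_0 = -3
y_1 = S_1(0) = a_1 = 1
y_2 = S_2(0) = a_2 = -1
y_3 = S_3(0) = a_3 = 0
y_4 = S_4(0) = a_4 = -2
y_5 = S_4(2) = -5
t_q=9/2 is in segment 3 (τ=3/2); S_3(τ)=3049/16400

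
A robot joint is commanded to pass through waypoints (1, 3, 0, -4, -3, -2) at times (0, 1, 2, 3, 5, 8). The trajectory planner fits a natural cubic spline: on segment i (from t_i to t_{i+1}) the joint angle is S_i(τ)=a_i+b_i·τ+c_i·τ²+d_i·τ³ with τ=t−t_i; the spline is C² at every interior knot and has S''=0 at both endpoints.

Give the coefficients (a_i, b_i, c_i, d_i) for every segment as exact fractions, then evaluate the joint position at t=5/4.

Δ: Δ0=2, Δ1=-3, Δ2=-4, Δ3=1/2, Δ4=1/3
row 1: diag=4, rhs=-30; c'=1/4, d'=-15/2
row 2: denom=4−1·1/4=15/4; d'=(-6−1·-15/2)/(15/4)=2/5
row 3: denom=6−1·4/15=86/15; d'=(27−1·2/5)/(86/15)=399/86
row 4: denom=10−2·15/43=400/43; d'=(-1−2·399/86)/(400/43)=-221/200
back: M4=-221/200
back: M3=399/86−15/43·-221/200=201/40
back: M2=2/5−4/15·201/40=-47/50
back: M1=-15/2−1/4·-47/50=-1453/200
M: M0=0, M1=-1453/200, M2=-47/50, M3=201/40, M4=-221/200, M5=0
seg 0: a=1, c=M0/2=0, d=(M1−M0)/(6·1)=-1453/1200, b=Δ0−h0·(2M0+M1)/6=3853/1200
seg 1: a=3, c=M1/2=-1453/400, d=(M2−M1)/(6·1)=253/240, b=Δ1−h1·(2M1+M2)/6=-253/600
seg 2: a=0, c=M2/2=-47/100, d=(M3−M2)/(6·1)=1193/1200, b=Δ2−h2·(2M2+M3)/6=-5429/1200
seg 3: a=-4, c=M3/2=201/80, d=(M4−M3)/(6·2)=-613/1200, b=Δ3−h3·(2M3+M4)/6=-1489/600
seg 4: a=-3, c=M4/2=-221/400, d=(M5−M4)/(6·3)=221/3600, b=Δ4−h4·(2M4+M5)/6=863/600
t_q=5/4 → seg 1, τ=1/4; S=3+-253/600·τ+-1453/400·τ²+253/240·τ³=68711/25600

  seg 0: a=1 b=3853/1200 c=0 d=-1453/1200
  seg 1: a=3 b=-253/600 c=-1453/400 d=253/240
  seg 2: a=0 b=-5429/1200 c=-47/100 d=1193/1200
  seg 3: a=-4 b=-1489/600 c=201/80 d=-613/1200
  seg 4: a=-3 b=863/600 c=-221/400 d=221/3600
S(5/4) = 68711/25600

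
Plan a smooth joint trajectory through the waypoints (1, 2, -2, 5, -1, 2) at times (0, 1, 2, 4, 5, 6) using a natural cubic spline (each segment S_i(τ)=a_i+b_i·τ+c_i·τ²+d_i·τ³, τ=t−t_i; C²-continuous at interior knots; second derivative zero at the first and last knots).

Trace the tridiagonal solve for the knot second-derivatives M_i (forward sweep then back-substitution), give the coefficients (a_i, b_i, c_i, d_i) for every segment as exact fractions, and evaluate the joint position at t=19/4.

  seg 0: a=1 b=2683/930 c=0 d=-1753/930
  seg 1: a=2 b=-1288/465 c=-1753/310 d=823/186
  seg 2: a=-2 b=-749/930 c=1181/155 d=-41/15
  seg 3: a=5 b=-2909/930 c=-1361/155 d=1099/186
  seg 4: a=-1 b=-1378/465 c=2773/310 d=-2773/930
S(19/4) = 4119/19840

Δ: Δ0=1, Δ1=-4, Δ2=7/2, Δ3=-6, Δ4=3
row 1: diag=4, rhs=-30; c'=1/4, d'=-15/2
row 2: denom=6−1·1/4=23/4; d'=(45−1·-15/2)/(23/4)=210/23
row 3: denom=6−2·8/23=122/23; d'=(-57−2·210/23)/(122/23)=-1731/122
row 4: denom=4−1·23/122=465/122; d'=(54−1·-1731/122)/(465/122)=2773/155
back: M4=2773/155
back: M3=-1731/122−23/122·2773/155=-2722/155
back: M2=210/23−8/23·-2722/155=2362/155
back: M1=-15/2−1/4·2362/155=-1753/155
M: M0=0, M1=-1753/155, M2=2362/155, M3=-2722/155, M4=2773/155, M5=0
seg 0: a=1, c=M0/2=0, d=(M1−M0)/(6·1)=-1753/930, b=Δ0−h0·(2M0+M1)/6=2683/930
seg 1: a=2, c=M1/2=-1753/310, d=(M2−M1)/(6·1)=823/186, b=Δ1−h1·(2M1+M2)/6=-1288/465
seg 2: a=-2, c=M2/2=1181/155, d=(M3−M2)/(6·2)=-41/15, b=Δ2−h2·(2M2+M3)/6=-749/930
seg 3: a=5, c=M3/2=-1361/155, d=(M4−M3)/(6·1)=1099/186, b=Δ3−h3·(2M3+M4)/6=-2909/930
seg 4: a=-1, c=M4/2=2773/310, d=(M5−M4)/(6·1)=-2773/930, b=Δ4−h4·(2M4+M5)/6=-1378/465
t_q=19/4 → seg 3, τ=3/4; S=5+-2909/930·τ+-1361/155·τ²+1099/186·τ³=4119/19840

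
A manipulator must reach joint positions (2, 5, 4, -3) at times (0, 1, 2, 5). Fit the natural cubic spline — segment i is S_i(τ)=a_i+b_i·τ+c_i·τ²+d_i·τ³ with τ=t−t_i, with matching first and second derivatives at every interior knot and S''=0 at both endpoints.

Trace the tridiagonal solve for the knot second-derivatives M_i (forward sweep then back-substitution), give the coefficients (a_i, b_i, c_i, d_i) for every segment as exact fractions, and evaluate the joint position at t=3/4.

  seg 0: a=2 b=371/93 c=0 d=-92/93
  seg 1: a=5 b=95/93 c=-92/31 d=88/93
  seg 2: a=4 b=-193/93 c=-4/31 d=4/279
S(3/4) = 2269/496

Δ: Δ0=3, Δ1=-1, Δ2=-7/3
row 1: diag=4, rhs=-24; c'=1/4, d'=-6
row 2: denom=8−1·1/4=31/4; d'=(-8−1·-6)/(31/4)=-8/31
back: M2=-8/31
back: M1=-6−1/4·-8/31=-184/31
M: M0=0, M1=-184/31, M2=-8/31, M3=0
seg 0: a=2, c=M0/2=0, d=(M1−M0)/(6·1)=-92/93, b=Δ0−h0·(2M0+M1)/6=371/93
seg 1: a=5, c=M1/2=-92/31, d=(M2−M1)/(6·1)=88/93, b=Δ1−h1·(2M1+M2)/6=95/93
seg 2: a=4, c=M2/2=-4/31, d=(M3−M2)/(6·3)=4/279, b=Δ2−h2·(2M2+M3)/6=-193/93
t_q=3/4 → seg 0, τ=3/4; S=2+371/93·τ+0·τ²+-92/93·τ³=2269/496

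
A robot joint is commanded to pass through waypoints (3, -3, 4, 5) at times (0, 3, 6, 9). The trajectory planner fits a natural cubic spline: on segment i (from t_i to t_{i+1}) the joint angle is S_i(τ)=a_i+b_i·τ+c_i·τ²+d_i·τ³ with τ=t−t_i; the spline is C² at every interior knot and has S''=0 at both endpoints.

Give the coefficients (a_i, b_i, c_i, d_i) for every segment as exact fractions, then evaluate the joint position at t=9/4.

  seg 0: a=3 b=-148/45 c=0 d=58/405
  seg 1: a=-3 b=26/45 c=58/45 d=-19/81
  seg 2: a=4 b=89/45 c=-37/45 d=37/405
S(9/4) = -443/160

Δ: Δ0=-2, Δ1=7/3, Δ2=1/3
row 1: diag=12, rhs=26; c'=1/4, d'=13/6
row 2: denom=12−3·1/4=45/4; d'=(-12−3·13/6)/(45/4)=-74/45
back: M2=-74/45
back: M1=13/6−1/4·-74/45=116/45
M: M0=0, M1=116/45, M2=-74/45, M3=0
seg 0: a=3, c=M0/2=0, d=(M1−M0)/(6·3)=58/405, b=Δ0−h0·(2M0+M1)/6=-148/45
seg 1: a=-3, c=M1/2=58/45, d=(M2−M1)/(6·3)=-19/81, b=Δ1−h1·(2M1+M2)/6=26/45
seg 2: a=4, c=M2/2=-37/45, d=(M3−M2)/(6·3)=37/405, b=Δ2−h2·(2M2+M3)/6=89/45
t_q=9/4 → seg 0, τ=9/4; S=3+-148/45·τ+0·τ²+58/405·τ³=-443/160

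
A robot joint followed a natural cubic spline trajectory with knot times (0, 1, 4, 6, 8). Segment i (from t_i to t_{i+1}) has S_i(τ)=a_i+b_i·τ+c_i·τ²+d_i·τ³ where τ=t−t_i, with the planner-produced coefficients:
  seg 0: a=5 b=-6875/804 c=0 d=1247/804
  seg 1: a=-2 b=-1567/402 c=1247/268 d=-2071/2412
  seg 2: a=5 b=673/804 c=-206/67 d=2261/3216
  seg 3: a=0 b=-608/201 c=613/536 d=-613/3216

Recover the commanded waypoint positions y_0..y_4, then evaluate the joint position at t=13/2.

y_0 = S_0(0) = a_0 = 5
y_1 = S_1(0) = a_1 = -2
y_2 = S_2(0) = a_2 = 5
y_3 = S_3(0) = a_3 = 0
y_4 = S_3(2) = -3
t_q=13/2 is in segment 3 (τ=1/2); S_3(τ)=-10723/8576

y_0=5 y_1=-2 y_2=5 y_3=0 y_4=-3
S(13/2) = -10723/8576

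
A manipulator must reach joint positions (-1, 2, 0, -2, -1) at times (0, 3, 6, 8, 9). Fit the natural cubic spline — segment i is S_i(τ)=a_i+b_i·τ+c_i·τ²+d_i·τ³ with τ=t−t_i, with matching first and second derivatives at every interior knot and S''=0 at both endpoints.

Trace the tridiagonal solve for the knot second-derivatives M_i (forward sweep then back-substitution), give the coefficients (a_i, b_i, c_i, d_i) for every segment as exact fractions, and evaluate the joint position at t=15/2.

  seg 0: a=-1 b=422/309 c=0 d=-113/2781
  seg 1: a=2 b=83/309 c=-113/309 d=50/2781
  seg 2: a=0 b=-445/309 c=-21/103 d=131/618
  seg 3: a=-2 b=89/309 c=110/103 d=-110/309
S(15/2) = -3137/1648

Δ: Δ0=1, Δ1=-2/3, Δ2=-1, Δ3=1
row 1: diag=12, rhs=-10; c'=1/4, d'=-5/6
row 2: denom=10−3·1/4=37/4; d'=(-2−3·-5/6)/(37/4)=2/37
row 3: denom=6−2·8/37=206/37; d'=(12−2·2/37)/(206/37)=220/103
back: M3=220/103
back: M2=2/37−8/37·220/103=-42/103
back: M1=-5/6−1/4·-42/103=-226/309
M: M0=0, M1=-226/309, M2=-42/103, M3=220/103, M4=0
seg 0: a=-1, c=M0/2=0, d=(M1−M0)/(6·3)=-113/2781, b=Δ0−h0·(2M0+M1)/6=422/309
seg 1: a=2, c=M1/2=-113/309, d=(M2−M1)/(6·3)=50/2781, b=Δ1−h1·(2M1+M2)/6=83/309
seg 2: a=0, c=M2/2=-21/103, d=(M3−M2)/(6·2)=131/618, b=Δ2−h2·(2M2+M3)/6=-445/309
seg 3: a=-2, c=M3/2=110/103, d=(M4−M3)/(6·1)=-110/309, b=Δ3−h3·(2M3+M4)/6=89/309
t_q=15/2 → seg 2, τ=3/2; S=0+-445/309·τ+-21/103·τ²+131/618·τ³=-3137/1648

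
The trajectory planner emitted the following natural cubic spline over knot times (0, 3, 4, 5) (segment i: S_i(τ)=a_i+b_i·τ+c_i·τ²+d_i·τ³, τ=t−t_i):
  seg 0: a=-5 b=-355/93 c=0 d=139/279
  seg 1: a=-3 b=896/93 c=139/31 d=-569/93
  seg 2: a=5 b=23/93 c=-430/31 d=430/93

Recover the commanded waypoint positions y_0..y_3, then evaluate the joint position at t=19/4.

y_0=-5 y_1=-3 y_2=5 y_3=-4
S(19/4) = -661/992

y_0 = S_0(0) = a_0 = -5
y_1 = S_1(0) = a_1 = -3
y_2 = S_2(0) = a_2 = 5
y_3 = S_2(1) = -4
t_q=19/4 is in segment 2 (τ=3/4); S_2(τ)=-661/992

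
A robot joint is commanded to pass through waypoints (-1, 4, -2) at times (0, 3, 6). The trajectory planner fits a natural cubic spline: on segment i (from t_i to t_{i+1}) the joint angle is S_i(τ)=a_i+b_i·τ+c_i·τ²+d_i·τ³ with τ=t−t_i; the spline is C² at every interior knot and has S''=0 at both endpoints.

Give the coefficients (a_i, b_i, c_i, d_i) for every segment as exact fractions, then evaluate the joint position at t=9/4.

Δ: Δ0=5/3, Δ1=-2
row 1: diag=12, rhs=-22; c'=1/4, d'=-11/6
back: M1=-11/6
M: M0=0, M1=-11/6, M2=0
seg 0: a=-1, c=M0/2=0, d=(M1−M0)/(6·3)=-11/108, b=Δ0−h0·(2M0+M1)/6=31/12
seg 1: a=4, c=M1/2=-11/12, d=(M2−M1)/(6·3)=11/108, b=Δ1−h1·(2M1+M2)/6=-1/6
t_q=9/4 → seg 0, τ=9/4; S=-1+31/12·τ+0·τ²+-11/108·τ³=935/256

  seg 0: a=-1 b=31/12 c=0 d=-11/108
  seg 1: a=4 b=-1/6 c=-11/12 d=11/108
S(9/4) = 935/256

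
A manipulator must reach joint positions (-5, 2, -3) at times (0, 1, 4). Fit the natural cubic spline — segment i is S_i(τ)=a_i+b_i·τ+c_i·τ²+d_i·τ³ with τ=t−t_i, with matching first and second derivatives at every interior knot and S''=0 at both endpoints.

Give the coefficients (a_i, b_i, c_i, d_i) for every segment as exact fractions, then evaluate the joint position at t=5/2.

Δ: Δ0=7, Δ1=-5/3
row 1: diag=8, rhs=-52; c'=3/8, d'=-13/2
back: M1=-13/2
M: M0=0, M1=-13/2, M2=0
seg 0: a=-5, c=M0/2=0, d=(M1−M0)/(6·1)=-13/12, b=Δ0−h0·(2M0+M1)/6=97/12
seg 1: a=2, c=M1/2=-13/4, d=(M2−M1)/(6·3)=13/36, b=Δ1−h1·(2M1+M2)/6=29/6
t_q=5/2 → seg 1, τ=3/2; S=2+29/6·τ+-13/4·τ²+13/36·τ³=101/32

  seg 0: a=-5 b=97/12 c=0 d=-13/12
  seg 1: a=2 b=29/6 c=-13/4 d=13/36
S(5/2) = 101/32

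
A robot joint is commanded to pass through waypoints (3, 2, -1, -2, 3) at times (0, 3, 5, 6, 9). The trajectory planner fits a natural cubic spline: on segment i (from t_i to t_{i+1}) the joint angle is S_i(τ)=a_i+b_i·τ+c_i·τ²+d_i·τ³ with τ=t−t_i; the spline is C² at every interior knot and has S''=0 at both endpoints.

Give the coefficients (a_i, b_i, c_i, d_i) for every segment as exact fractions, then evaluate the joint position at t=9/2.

Δ: Δ0=-1/3, Δ1=-3/2, Δ2=-1, Δ3=5/3
row 1: diag=10, rhs=-7; c'=1/5, d'=-7/10
row 2: denom=6−2·1/5=28/5; d'=(3−2·-7/10)/(28/5)=11/14
row 3: denom=8−1·5/28=219/28; d'=(16−1·11/14)/(219/28)=142/73
back: M3=142/73
back: M2=11/14−5/28·142/73=32/73
back: M1=-7/10−1/5·32/73=-115/146
M: M0=0, M1=-115/146, M2=32/73, M3=142/73, M4=0
seg 0: a=3, c=M0/2=0, d=(M1−M0)/(6·3)=-115/2628, b=Δ0−h0·(2M0+M1)/6=53/876
seg 1: a=2, c=M1/2=-115/292, d=(M2−M1)/(6·2)=179/1752, b=Δ1−h1·(2M1+M2)/6=-491/438
seg 2: a=-1, c=M2/2=16/73, d=(M3−M2)/(6·1)=55/219, b=Δ2−h2·(2M2+M3)/6=-322/219
seg 3: a=-2, c=M3/2=71/73, d=(M4−M3)/(6·3)=-71/657, b=Δ3−h3·(2M3+M4)/6=-61/219
t_q=9/2 → seg 1, τ=3/2; S=2+-491/438·τ+-115/292·τ²+179/1752·τ³=-1041/4672

  seg 0: a=3 b=53/876 c=0 d=-115/2628
  seg 1: a=2 b=-491/438 c=-115/292 d=179/1752
  seg 2: a=-1 b=-322/219 c=16/73 d=55/219
  seg 3: a=-2 b=-61/219 c=71/73 d=-71/657
S(9/2) = -1041/4672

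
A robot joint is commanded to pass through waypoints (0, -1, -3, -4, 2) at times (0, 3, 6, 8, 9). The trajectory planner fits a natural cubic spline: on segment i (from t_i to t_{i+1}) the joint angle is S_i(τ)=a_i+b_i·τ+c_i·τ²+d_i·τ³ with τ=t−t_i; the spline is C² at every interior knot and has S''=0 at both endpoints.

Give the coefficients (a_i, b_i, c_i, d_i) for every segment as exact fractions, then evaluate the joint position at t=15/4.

Δ: Δ0=-1/3, Δ1=-2/3, Δ2=-1/2, Δ3=6
row 1: diag=12, rhs=-2; c'=1/4, d'=-1/6
row 2: denom=10−3·1/4=37/4; d'=(1−3·-1/6)/(37/4)=6/37
row 3: denom=6−2·8/37=206/37; d'=(39−2·6/37)/(206/37)=1431/206
back: M3=1431/206
back: M2=6/37−8/37·1431/206=-138/103
back: M1=-1/6−1/4·-138/103=52/309
M: M0=0, M1=52/309, M2=-138/103, M3=1431/206, M4=0
seg 0: a=0, c=M0/2=0, d=(M1−M0)/(6·3)=26/2781, b=Δ0−h0·(2M0+M1)/6=-43/103
seg 1: a=-1, c=M1/2=26/309, d=(M2−M1)/(6·3)=-233/2781, b=Δ1−h1·(2M1+M2)/6=-17/103
seg 2: a=-3, c=M2/2=-69/103, d=(M3−M2)/(6·2)=569/824, b=Δ2−h2·(2M2+M3)/6=-198/103
seg 3: a=-4, c=M3/2=1431/412, d=(M4−M3)/(6·1)=-477/412, b=Δ3−h3·(2M3+M4)/6=759/206
t_q=15/4 → seg 1, τ=3/4; S=-1+-17/103·τ+26/309·τ²+-233/2781·τ³=-7329/6592

  seg 0: a=0 b=-43/103 c=0 d=26/2781
  seg 1: a=-1 b=-17/103 c=26/309 d=-233/2781
  seg 2: a=-3 b=-198/103 c=-69/103 d=569/824
  seg 3: a=-4 b=759/206 c=1431/412 d=-477/412
S(15/4) = -7329/6592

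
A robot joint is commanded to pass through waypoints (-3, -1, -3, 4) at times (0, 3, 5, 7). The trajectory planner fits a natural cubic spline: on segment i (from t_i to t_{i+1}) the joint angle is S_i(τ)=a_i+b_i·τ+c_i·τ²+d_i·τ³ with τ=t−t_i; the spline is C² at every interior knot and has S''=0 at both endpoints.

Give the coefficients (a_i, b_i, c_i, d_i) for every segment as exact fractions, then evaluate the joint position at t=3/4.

Δ: Δ0=2/3, Δ1=-1, Δ2=7/2
row 1: diag=10, rhs=-10; c'=1/5, d'=-1
row 2: denom=8−2·1/5=38/5; d'=(27−2·-1)/(38/5)=145/38
back: M2=145/38
back: M1=-1−1/5·145/38=-67/38
M: M0=0, M1=-67/38, M2=145/38, M3=0
seg 0: a=-3, c=M0/2=0, d=(M1−M0)/(6·3)=-67/684, b=Δ0−h0·(2M0+M1)/6=353/228
seg 1: a=-1, c=M1/2=-67/76, d=(M2−M1)/(6·2)=53/114, b=Δ1−h1·(2M1+M2)/6=-125/114
seg 2: a=-3, c=M2/2=145/76, d=(M3−M2)/(6·2)=-145/456, b=Δ2−h2·(2M2+M3)/6=109/114
t_q=3/4 → seg 0, τ=3/4; S=-3+353/228·τ+0·τ²+-67/684·τ³=-9145/4864

  seg 0: a=-3 b=353/228 c=0 d=-67/684
  seg 1: a=-1 b=-125/114 c=-67/76 d=53/114
  seg 2: a=-3 b=109/114 c=145/76 d=-145/456
S(3/4) = -9145/4864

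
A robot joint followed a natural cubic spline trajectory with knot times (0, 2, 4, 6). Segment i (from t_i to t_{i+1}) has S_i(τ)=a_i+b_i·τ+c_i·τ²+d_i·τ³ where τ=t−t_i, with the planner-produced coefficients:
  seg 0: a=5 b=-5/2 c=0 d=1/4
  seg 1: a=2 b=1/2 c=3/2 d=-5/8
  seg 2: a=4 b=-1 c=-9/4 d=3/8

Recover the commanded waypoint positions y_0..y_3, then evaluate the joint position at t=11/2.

y_0 = S_0(0) = a_0 = 5
y_1 = S_1(0) = a_1 = 2
y_2 = S_2(0) = a_2 = 4
y_3 = S_2(2) = -4
t_q=11/2 is in segment 2 (τ=3/2); S_2(τ)=-83/64

y_0=5 y_1=2 y_2=4 y_3=-4
S(11/2) = -83/64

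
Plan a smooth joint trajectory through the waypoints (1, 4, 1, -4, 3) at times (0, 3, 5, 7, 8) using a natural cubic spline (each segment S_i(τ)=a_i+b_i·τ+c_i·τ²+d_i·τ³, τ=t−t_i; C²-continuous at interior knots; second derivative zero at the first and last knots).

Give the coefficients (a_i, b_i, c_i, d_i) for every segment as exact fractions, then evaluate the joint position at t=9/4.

  seg 0: a=1 b=149/104 c=0 d=-5/104
  seg 1: a=4 b=7/52 c=-45/104 d=-5/26
  seg 2: a=1 b=-203/52 c=-165/104 d=119/104
  seg 3: a=-4 b=181/52 c=549/104 d=-183/104
S(9/4) = 24467/6656

Δ: Δ0=1, Δ1=-3/2, Δ2=-5/2, Δ3=7
row 1: diag=10, rhs=-15; c'=1/5, d'=-3/2
row 2: denom=8−2·1/5=38/5; d'=(-6−2·-3/2)/(38/5)=-15/38
row 3: denom=6−2·5/19=104/19; d'=(57−2·-15/38)/(104/19)=549/52
back: M3=549/52
back: M2=-15/38−5/19·549/52=-165/52
back: M1=-3/2−1/5·-165/52=-45/52
M: M0=0, M1=-45/52, M2=-165/52, M3=549/52, M4=0
seg 0: a=1, c=M0/2=0, d=(M1−M0)/(6·3)=-5/104, b=Δ0−h0·(2M0+M1)/6=149/104
seg 1: a=4, c=M1/2=-45/104, d=(M2−M1)/(6·2)=-5/26, b=Δ1−h1·(2M1+M2)/6=7/52
seg 2: a=1, c=M2/2=-165/104, d=(M3−M2)/(6·2)=119/104, b=Δ2−h2·(2M2+M3)/6=-203/52
seg 3: a=-4, c=M3/2=549/104, d=(M4−M3)/(6·1)=-183/104, b=Δ3−h3·(2M3+M4)/6=181/52
t_q=9/4 → seg 0, τ=9/4; S=1+149/104·τ+0·τ²+-5/104·τ³=24467/6656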